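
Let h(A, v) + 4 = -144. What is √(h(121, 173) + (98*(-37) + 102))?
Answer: 6*I*√102 ≈ 60.597*I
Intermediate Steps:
h(A, v) = -148 (h(A, v) = -4 - 144 = -148)
√(h(121, 173) + (98*(-37) + 102)) = √(-148 + (98*(-37) + 102)) = √(-148 + (-3626 + 102)) = √(-148 - 3524) = √(-3672) = 6*I*√102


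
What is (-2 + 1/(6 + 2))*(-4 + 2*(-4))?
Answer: 45/2 ≈ 22.500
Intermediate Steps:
(-2 + 1/(6 + 2))*(-4 + 2*(-4)) = (-2 + 1/8)*(-4 - 8) = (-2 + ⅛)*(-12) = -15/8*(-12) = 45/2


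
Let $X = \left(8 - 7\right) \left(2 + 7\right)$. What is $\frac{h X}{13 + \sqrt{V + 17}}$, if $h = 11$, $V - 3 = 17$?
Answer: $\frac{39}{4} - \frac{3 \sqrt{37}}{4} \approx 5.1879$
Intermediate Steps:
$V = 20$ ($V = 3 + 17 = 20$)
$X = 9$ ($X = 1 \cdot 9 = 9$)
$\frac{h X}{13 + \sqrt{V + 17}} = \frac{11 \cdot 9}{13 + \sqrt{20 + 17}} = \frac{99}{13 + \sqrt{37}}$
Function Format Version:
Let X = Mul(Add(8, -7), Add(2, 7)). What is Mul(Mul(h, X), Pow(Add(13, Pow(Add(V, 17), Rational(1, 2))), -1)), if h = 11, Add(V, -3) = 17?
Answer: Add(Rational(39, 4), Mul(Rational(-3, 4), Pow(37, Rational(1, 2)))) ≈ 5.1879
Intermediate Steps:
V = 20 (V = Add(3, 17) = 20)
X = 9 (X = Mul(1, 9) = 9)
Mul(Mul(h, X), Pow(Add(13, Pow(Add(V, 17), Rational(1, 2))), -1)) = Mul(Mul(11, 9), Pow(Add(13, Pow(Add(20, 17), Rational(1, 2))), -1)) = Mul(99, Pow(Add(13, Pow(37, Rational(1, 2))), -1))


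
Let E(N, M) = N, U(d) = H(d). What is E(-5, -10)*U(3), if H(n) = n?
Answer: -15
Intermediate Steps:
U(d) = d
E(-5, -10)*U(3) = -5*3 = -15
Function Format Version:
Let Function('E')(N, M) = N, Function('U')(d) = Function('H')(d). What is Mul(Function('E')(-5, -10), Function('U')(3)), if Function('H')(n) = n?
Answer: -15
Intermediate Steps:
Function('U')(d) = d
Mul(Function('E')(-5, -10), Function('U')(3)) = Mul(-5, 3) = -15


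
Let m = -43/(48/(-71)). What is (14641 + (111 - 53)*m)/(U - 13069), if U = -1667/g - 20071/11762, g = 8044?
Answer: -5202809731411/3710055767430 ≈ -1.4024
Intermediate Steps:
m = 3053/48 (m = -43/(48*(-1/71)) = -43/(-48/71) = -43*(-71/48) = 3053/48 ≈ 63.604)
U = -90529189/47306764 (U = -1667/8044 - 20071/11762 = -90529189/47306764 ≈ -1.9137)
(14641 + (111 - 53)*m)/(U - 13069) = (14641 + (111 - 53)*(3053/48))/(-90529189/47306764 - 13069) = (14641 + 58*(3053/48))/(-618342627905/47306764) = (14641 + 88537/24)*(-47306764/618342627905) = (439921/24)*(-47306764/618342627905) = -5202809731411/3710055767430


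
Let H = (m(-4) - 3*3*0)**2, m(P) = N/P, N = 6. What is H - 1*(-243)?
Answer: 981/4 ≈ 245.25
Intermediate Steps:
m(P) = 6/P
H = 9/4 (H = (6/(-4) - 3*3*0)**2 = (6*(-1/4) - 9*0)**2 = (-3/2 + 0)**2 = (-3/2)**2 = 9/4 ≈ 2.2500)
H - 1*(-243) = 9/4 - 1*(-243) = 9/4 + 243 = 981/4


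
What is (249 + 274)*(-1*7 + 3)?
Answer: -2092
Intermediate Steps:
(249 + 274)*(-1*7 + 3) = 523*(-7 + 3) = 523*(-4) = -2092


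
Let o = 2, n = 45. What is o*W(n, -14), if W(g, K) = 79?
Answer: 158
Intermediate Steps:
o*W(n, -14) = 2*79 = 158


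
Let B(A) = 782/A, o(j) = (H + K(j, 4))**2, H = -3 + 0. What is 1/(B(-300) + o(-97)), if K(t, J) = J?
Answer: -150/241 ≈ -0.62241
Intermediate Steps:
H = -3
o(j) = 1 (o(j) = (-3 + 4)**2 = 1**2 = 1)
1/(B(-300) + o(-97)) = 1/(782/(-300) + 1) = 1/(782*(-1/300) + 1) = 1/(-391/150 + 1) = 1/(-241/150) = -150/241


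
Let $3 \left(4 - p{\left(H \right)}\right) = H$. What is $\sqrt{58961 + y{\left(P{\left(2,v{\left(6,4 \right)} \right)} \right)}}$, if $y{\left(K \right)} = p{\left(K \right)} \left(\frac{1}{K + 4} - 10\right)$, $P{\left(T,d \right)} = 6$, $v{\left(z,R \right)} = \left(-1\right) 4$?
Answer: $\frac{\sqrt{1473530}}{5} \approx 242.78$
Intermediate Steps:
$v{\left(z,R \right)} = -4$
$p{\left(H \right)} = 4 - \frac{H}{3}$
$y{\left(K \right)} = \left(-10 + \frac{1}{4 + K}\right) \left(4 - \frac{K}{3}\right)$ ($y{\left(K \right)} = \left(4 - \frac{K}{3}\right) \left(\frac{1}{K + 4} - 10\right) = \left(4 - \frac{K}{3}\right) \left(\frac{1}{4 + K} - 10\right) = \left(4 - \frac{K}{3}\right) \left(-10 + \frac{1}{4 + K}\right) = \left(-10 + \frac{1}{4 + K}\right) \left(4 - \frac{K}{3}\right)$)
$\sqrt{58961 + y{\left(P{\left(2,v{\left(6,4 \right)} \right)} \right)}} = \sqrt{58961 + \frac{\left(-12 + 6\right) \left(39 + 10 \cdot 6\right)}{3 \left(4 + 6\right)}} = \sqrt{58961 + \frac{1}{3} \cdot \frac{1}{10} \left(-6\right) \left(39 + 60\right)} = \sqrt{58961 + \frac{1}{3} \cdot \frac{1}{10} \left(-6\right) 99} = \sqrt{58961 - \frac{99}{5}} = \sqrt{\frac{294706}{5}} = \frac{\sqrt{1473530}}{5}$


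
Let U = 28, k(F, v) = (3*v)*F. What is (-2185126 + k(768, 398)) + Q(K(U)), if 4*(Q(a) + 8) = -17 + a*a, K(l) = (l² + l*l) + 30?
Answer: -2518981/4 ≈ -6.2975e+5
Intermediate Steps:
k(F, v) = 3*F*v
K(l) = 30 + 2*l² (K(l) = (l² + l²) + 30 = 2*l² + 30 = 30 + 2*l²)
Q(a) = -49/4 + a²/4 (Q(a) = -8 + (-17 + a*a)/4 = -8 + (-17 + a²)/4 = -8 + (-17/4 + a²/4) = -49/4 + a²/4)
(-2185126 + k(768, 398)) + Q(K(U)) = (-2185126 + 3*768*398) + (-49/4 + (30 + 2*28²)²/4) = (-2185126 + 916992) + (-49/4 + (30 + 2*784)²/4) = -1268134 + (-49/4 + (30 + 1568)²/4) = -1268134 + (-49/4 + (¼)*1598²) = -1268134 + (-49/4 + (¼)*2553604) = -1268134 + (-49/4 + 638401) = -1268134 + 2553555/4 = -2518981/4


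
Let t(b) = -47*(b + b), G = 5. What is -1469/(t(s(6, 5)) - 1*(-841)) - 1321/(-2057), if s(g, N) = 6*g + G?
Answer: 7001906/6197741 ≈ 1.1298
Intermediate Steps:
s(g, N) = 5 + 6*g (s(g, N) = 6*g + 5 = 5 + 6*g)
t(b) = -94*b
-1469/(t(s(6, 5)) - 1*(-841)) - 1321/(-2057) = -1469/(-94*(5 + 6*6) - 1*(-841)) - 1321/(-2057) = -1469/(-94*(5 + 36) + 841) - 1321*(-1/2057) = -1469/(-94*41 + 841) + 1321/2057 = -1469/(-3854 + 841) + 1321/2057 = -1469/(-3013) + 1321/2057 = -1469*(-1/3013) + 1321/2057 = 1469/3013 + 1321/2057 = 7001906/6197741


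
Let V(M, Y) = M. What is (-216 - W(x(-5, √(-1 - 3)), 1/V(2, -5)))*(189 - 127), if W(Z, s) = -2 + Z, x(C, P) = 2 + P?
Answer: -13392 - 124*I ≈ -13392.0 - 124.0*I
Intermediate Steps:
(-216 - W(x(-5, √(-1 - 3)), 1/V(2, -5)))*(189 - 127) = (-216 - (-2 + (2 + √(-1 - 3))))*(189 - 127) = (-216 - (-2 + (2 + √(-4))))*62 = (-216 - (-2 + (2 + 2*I)))*62 = (-216 - 2*I)*62 = -13392 - 124*I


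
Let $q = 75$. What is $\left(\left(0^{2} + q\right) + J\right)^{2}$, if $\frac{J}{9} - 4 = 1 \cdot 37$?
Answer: $197136$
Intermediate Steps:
$J = 369$ ($J = 36 + 9 \cdot 1 \cdot 37 = 36 + 9 \cdot 37 = 36 + 333 = 369$)
$\left(\left(0^{2} + q\right) + J\right)^{2} = \left(\left(0^{2} + 75\right) + 369\right)^{2} = \left(\left(0 + 75\right) + 369\right)^{2} = \left(75 + 369\right)^{2} = 444^{2} = 197136$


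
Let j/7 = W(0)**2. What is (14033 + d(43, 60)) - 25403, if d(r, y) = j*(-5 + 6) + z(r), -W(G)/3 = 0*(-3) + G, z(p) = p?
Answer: -11327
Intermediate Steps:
W(G) = -3*G (W(G) = -3*(0*(-3) + G) = -3*(0 + G) = -3*G)
j = 0 (j = 7*(-3*0)**2 = 7*0**2 = 7*0 = 0)
d(r, y) = r (d(r, y) = 0*(-5 + 6) + r = 0*1 + r = 0 + r = r)
(14033 + d(43, 60)) - 25403 = (14033 + 43) - 25403 = 14076 - 25403 = -11327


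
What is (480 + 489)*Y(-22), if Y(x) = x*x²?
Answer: -10317912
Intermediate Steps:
Y(x) = x³
(480 + 489)*Y(-22) = (480 + 489)*(-22)³ = 969*(-10648) = -10317912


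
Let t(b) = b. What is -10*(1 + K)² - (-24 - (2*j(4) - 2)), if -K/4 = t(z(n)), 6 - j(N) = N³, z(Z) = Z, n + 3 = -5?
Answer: -10984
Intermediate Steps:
n = -8 (n = -3 - 5 = -8)
j(N) = 6 - N³
K = 32 (K = -4*(-8) = 32)
-10*(1 + K)² - (-24 - (2*j(4) - 2)) = -10*(1 + 32)² - (-24 - (2*(6 - 1*4³) - 2)) = -10*33² - (-24 - (2*(6 - 1*64) - 2)) = -10*1089 - (-24 - (2*(6 - 64) - 2)) = -10890 - (-24 - (2*(-58) - 2)) = -10890 - (-24 - (-116 - 2)) = -10890 - (-24 - 1*(-118)) = -10890 - (-24 + 118) = -10890 - 1*94 = -10890 - 94 = -10984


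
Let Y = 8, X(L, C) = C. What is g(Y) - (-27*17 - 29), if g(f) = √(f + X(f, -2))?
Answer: 488 + √6 ≈ 490.45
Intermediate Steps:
g(f) = √(-2 + f) (g(f) = √(f - 2) = √(-2 + f))
g(Y) - (-27*17 - 29) = √(-2 + 8) - (-27*17 - 29) = √6 - (-459 - 29) = √6 - 1*(-488) = √6 + 488 = 488 + √6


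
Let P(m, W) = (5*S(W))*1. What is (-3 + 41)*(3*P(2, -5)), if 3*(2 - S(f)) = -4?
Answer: 1900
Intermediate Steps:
S(f) = 10/3 (S(f) = 2 - ⅓*(-4) = 2 + 4/3 = 10/3)
P(m, W) = 50/3 (P(m, W) = (5*(10/3))*1 = (50/3)*1 = 50/3)
(-3 + 41)*(3*P(2, -5)) = (-3 + 41)*(3*(50/3)) = 38*50 = 1900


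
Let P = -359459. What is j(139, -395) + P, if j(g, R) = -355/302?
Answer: -108556973/302 ≈ -3.5946e+5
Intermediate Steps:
j(g, R) = -355/302 (j(g, R) = -355*1/302 = -355/302)
j(139, -395) + P = -355/302 - 359459 = -108556973/302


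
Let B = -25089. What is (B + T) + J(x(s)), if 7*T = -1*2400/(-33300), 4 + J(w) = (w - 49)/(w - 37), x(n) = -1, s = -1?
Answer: -370428382/14763 ≈ -25092.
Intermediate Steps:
J(w) = -4 + (-49 + w)/(-37 + w) (J(w) = -4 + (w - 49)/(w - 37) = -4 + (-49 + w)/(-37 + w))
T = 8/777 (T = (-1*2400/(-33300))/7 = (-2400*(-1/33300))/7 = (⅐)*(8/111) = 8/777 ≈ 0.010296)
(B + T) + J(x(s)) = (-25089 + 8/777) + 3*(33 - 1*(-1))/(-37 - 1) = -19494145/777 + 3*(33 + 1)/(-38) = -19494145/777 + 3*(-1/38)*34 = -19494145/777 - 51/19 = -370428382/14763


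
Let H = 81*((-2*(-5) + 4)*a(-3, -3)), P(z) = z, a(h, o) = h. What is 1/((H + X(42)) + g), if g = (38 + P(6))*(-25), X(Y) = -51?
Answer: -1/4553 ≈ -0.00021964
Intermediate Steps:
g = -1100 (g = (38 + 6)*(-25) = 44*(-25) = -1100)
H = -3402 (H = 81*((-2*(-5) + 4)*(-3)) = 81*((10 + 4)*(-3)) = 81*(14*(-3)) = 81*(-42) = -3402)
1/((H + X(42)) + g) = 1/((-3402 - 51) - 1100) = 1/(-3453 - 1100) = 1/(-4553) = -1/4553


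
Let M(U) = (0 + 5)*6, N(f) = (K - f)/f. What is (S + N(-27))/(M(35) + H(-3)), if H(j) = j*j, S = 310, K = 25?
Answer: 8318/1053 ≈ 7.8993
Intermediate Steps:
N(f) = (25 - f)/f
H(j) = j**2
M(U) = 30 (M(U) = 5*6 = 30)
(S + N(-27))/(M(35) + H(-3)) = (310 + (25 - 1*(-27))/(-27))/(30 + (-3)**2) = (310 - (25 + 27)/27)/(30 + 9) = (310 - 1/27*52)/39 = (310 - 52/27)*(1/39) = (8318/27)*(1/39) = 8318/1053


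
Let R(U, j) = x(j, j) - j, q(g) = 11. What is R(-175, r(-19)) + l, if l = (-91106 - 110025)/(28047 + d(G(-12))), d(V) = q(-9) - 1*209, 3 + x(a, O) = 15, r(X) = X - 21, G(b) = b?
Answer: 1247017/27849 ≈ 44.778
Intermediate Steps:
r(X) = -21 + X
x(a, O) = 12 (x(a, O) = -3 + 15 = 12)
d(V) = -198 (d(V) = 11 - 1*209 = 11 - 209 = -198)
l = -201131/27849 (l = (-91106 - 110025)/(28047 - 198) = -201131/27849 ≈ -7.2222)
R(U, j) = 12 - j
R(-175, r(-19)) + l = (12 - (-21 - 19)) - 201131/27849 = (12 - 1*(-40)) - 201131/27849 = (12 + 40) - 201131/27849 = 52 - 201131/27849 = 1247017/27849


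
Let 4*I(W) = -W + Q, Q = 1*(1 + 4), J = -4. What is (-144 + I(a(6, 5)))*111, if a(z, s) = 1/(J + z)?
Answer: -126873/8 ≈ -15859.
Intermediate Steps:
Q = 5 (Q = 1*5 = 5)
a(z, s) = 1/(-4 + z)
I(W) = 5/4 - W/4 (I(W) = (-W + 5)/4 = (5 - W)/4 = 5/4 - W/4)
(-144 + I(a(6, 5)))*111 = (-144 + (5/4 - 1/(4*(-4 + 6))))*111 = (-144 + (5/4 - 1/4/2))*111 = (-144 + (5/4 - 1/4*1/2))*111 = (-144 + (5/4 - 1/8))*111 = (-144 + 9/8)*111 = -1143/8*111 = -126873/8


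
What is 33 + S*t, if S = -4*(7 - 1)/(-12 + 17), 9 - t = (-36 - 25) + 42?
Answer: -507/5 ≈ -101.40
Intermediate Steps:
t = 28 (t = 9 - ((-36 - 25) + 42) = 9 - (-61 + 42) = 9 - 1*(-19) = 9 + 19 = 28)
S = -24/5 ≈ -4.8000
33 + S*t = 33 - 24/5*28 = 33 - 672/5 = -507/5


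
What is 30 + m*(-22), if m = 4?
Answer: -58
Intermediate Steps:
30 + m*(-22) = 30 + 4*(-22) = 30 - 88 = -58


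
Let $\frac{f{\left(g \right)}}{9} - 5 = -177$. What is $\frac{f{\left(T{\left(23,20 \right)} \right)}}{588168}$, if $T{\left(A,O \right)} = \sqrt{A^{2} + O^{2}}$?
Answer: $- \frac{43}{16338} \approx -0.0026319$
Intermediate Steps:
$f{\left(g \right)} = -1548$ ($f{\left(g \right)} = 45 + 9 \left(-177\right) = 45 - 1593 = -1548$)
$\frac{f{\left(T{\left(23,20 \right)} \right)}}{588168} = - \frac{1548}{588168} = \left(-1548\right) \frac{1}{588168} = - \frac{43}{16338}$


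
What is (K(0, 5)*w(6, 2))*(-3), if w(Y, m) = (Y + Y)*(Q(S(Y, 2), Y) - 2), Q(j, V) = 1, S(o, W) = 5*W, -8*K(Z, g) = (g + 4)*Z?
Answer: 0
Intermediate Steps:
K(Z, g) = -Z*(4 + g)/8 (K(Z, g) = -(g + 4)*Z/8 = -(4 + g)*Z/8 = -Z*(4 + g)/8)
w(Y, m) = -2*Y (w(Y, m) = (Y + Y)*(1 - 2) = (2*Y)*(-1) = -2*Y)
(K(0, 5)*w(6, 2))*(-3) = ((-⅛*0*(4 + 5))*(-2*6))*(-3) = (-⅛*0*9*(-12))*(-3) = (0*(-12))*(-3) = 0*(-3) = 0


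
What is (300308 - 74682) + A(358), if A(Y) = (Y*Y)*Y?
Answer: 46108338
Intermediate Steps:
A(Y) = Y**3 (A(Y) = Y**2*Y = Y**3)
(300308 - 74682) + A(358) = (300308 - 74682) + 358**3 = 225626 + 45882712 = 46108338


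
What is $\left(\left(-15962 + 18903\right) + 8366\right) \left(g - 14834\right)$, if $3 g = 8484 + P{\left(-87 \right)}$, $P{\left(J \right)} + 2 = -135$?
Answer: $-136268195$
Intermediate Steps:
$P{\left(J \right)} = -137$ ($P{\left(J \right)} = -2 - 135 = -137$)
$g = \frac{8347}{3}$ ($g = \frac{8484 - 137}{3} = \frac{1}{3} \cdot 8347 = \frac{8347}{3} \approx 2782.3$)
$\left(\left(-15962 + 18903\right) + 8366\right) \left(g - 14834\right) = \left(\left(-15962 + 18903\right) + 8366\right) \left(\frac{8347}{3} - 14834\right) = \left(2941 + 8366\right) \left(- \frac{36155}{3}\right) = 11307 \left(- \frac{36155}{3}\right) = -136268195$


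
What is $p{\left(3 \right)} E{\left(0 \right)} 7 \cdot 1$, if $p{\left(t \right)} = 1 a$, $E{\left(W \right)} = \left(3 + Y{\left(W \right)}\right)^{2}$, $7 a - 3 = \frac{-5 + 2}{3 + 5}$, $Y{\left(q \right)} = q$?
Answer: $\frac{189}{8} \approx 23.625$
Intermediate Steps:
$a = \frac{3}{8}$ ($a = \frac{3}{7} + \frac{\left(-5 + 2\right) \frac{1}{3 + 5}}{7} = \frac{3}{7} + \frac{\left(-3\right) \frac{1}{8}}{7} = \frac{3}{7} + \frac{1}{7} \left(- \frac{3}{8}\right) = \frac{3}{7} - \frac{3}{56} = \frac{3}{8} \approx 0.375$)
$E{\left(W \right)} = \left(3 + W\right)^{2}$
$p{\left(t \right)} = \frac{3}{8}$ ($p{\left(t \right)} = 1 \cdot \frac{3}{8} = \frac{3}{8}$)
$p{\left(3 \right)} E{\left(0 \right)} 7 \cdot 1 = \frac{3 \left(3 + 0\right)^{2}}{8} \cdot 7 \cdot 1 = \frac{3 \cdot 3^{2}}{8} \cdot 7 = \frac{3}{8} \cdot 9 \cdot 7 = \frac{27}{8} \cdot 7 = \frac{189}{8}$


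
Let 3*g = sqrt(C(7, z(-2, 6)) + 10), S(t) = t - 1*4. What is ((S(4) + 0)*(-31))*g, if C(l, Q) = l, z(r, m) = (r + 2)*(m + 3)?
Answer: 0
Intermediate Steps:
S(t) = -4 + t (S(t) = t - 4 = -4 + t)
z(r, m) = (2 + r)*(3 + m)
g = sqrt(17)/3 (g = sqrt(7 + 10)/3 = sqrt(17)/3 ≈ 1.3744)
((S(4) + 0)*(-31))*g = (((-4 + 4) + 0)*(-31))*(sqrt(17)/3) = ((0 + 0)*(-31))*(sqrt(17)/3) = (0*(-31))*(sqrt(17)/3) = 0*(sqrt(17)/3) = 0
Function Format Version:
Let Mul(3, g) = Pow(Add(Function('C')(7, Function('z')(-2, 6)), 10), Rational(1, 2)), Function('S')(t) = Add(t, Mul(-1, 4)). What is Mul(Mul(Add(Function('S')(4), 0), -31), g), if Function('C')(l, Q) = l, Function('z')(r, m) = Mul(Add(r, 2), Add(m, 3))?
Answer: 0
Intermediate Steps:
Function('S')(t) = Add(-4, t) (Function('S')(t) = Add(t, -4) = Add(-4, t))
Function('z')(r, m) = Mul(Add(2, r), Add(3, m))
g = Mul(Rational(1, 3), Pow(17, Rational(1, 2))) (g = Mul(Rational(1, 3), Pow(Add(7, 10), Rational(1, 2))) = Mul(Rational(1, 3), Pow(17, Rational(1, 2))) ≈ 1.3744)
Mul(Mul(Add(Function('S')(4), 0), -31), g) = Mul(Mul(Add(Add(-4, 4), 0), -31), Mul(Rational(1, 3), Pow(17, Rational(1, 2)))) = Mul(Mul(Add(0, 0), -31), Mul(Rational(1, 3), Pow(17, Rational(1, 2)))) = Mul(Mul(0, -31), Mul(Rational(1, 3), Pow(17, Rational(1, 2)))) = Mul(0, Mul(Rational(1, 3), Pow(17, Rational(1, 2)))) = 0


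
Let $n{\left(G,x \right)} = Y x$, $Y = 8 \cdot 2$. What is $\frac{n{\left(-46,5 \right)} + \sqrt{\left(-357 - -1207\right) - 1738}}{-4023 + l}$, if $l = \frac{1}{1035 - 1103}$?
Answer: $- \frac{1088}{54713} - \frac{136 i \sqrt{222}}{273565} \approx -0.019886 - 0.0074072 i$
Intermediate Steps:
$l = - \frac{1}{68}$ ($l = \frac{1}{-68} = - \frac{1}{68} \approx -0.014706$)
$Y = 16$
$n{\left(G,x \right)} = 16 x$
$\frac{n{\left(-46,5 \right)} + \sqrt{\left(-357 - -1207\right) - 1738}}{-4023 + l} = \frac{16 \cdot 5 + \sqrt{\left(-357 - -1207\right) - 1738}}{-4023 - \frac{1}{68}} = \frac{80 + \sqrt{\left(-357 + 1207\right) - 1738}}{- \frac{273565}{68}} = \left(80 + \sqrt{850 - 1738}\right) \left(- \frac{68}{273565}\right) = \left(80 + \sqrt{-888}\right) \left(- \frac{68}{273565}\right) = \left(80 + 2 i \sqrt{222}\right) \left(- \frac{68}{273565}\right) = - \frac{1088}{54713} - \frac{136 i \sqrt{222}}{273565}$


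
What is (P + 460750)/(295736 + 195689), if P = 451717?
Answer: 912467/491425 ≈ 1.8568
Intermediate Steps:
(P + 460750)/(295736 + 195689) = (451717 + 460750)/(295736 + 195689) = 912467/491425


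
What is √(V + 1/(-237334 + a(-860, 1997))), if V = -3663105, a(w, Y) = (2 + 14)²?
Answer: I*√22876488816625322/79026 ≈ 1913.9*I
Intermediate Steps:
a(w, Y) = 256 (a(w, Y) = 16² = 256)
√(V + 1/(-237334 + a(-860, 1997))) = √(-3663105 + 1/(-237334 + 256)) = √(-3663105 + 1/(-237078)) = √(-3663105 - 1/237078) = √(-868441607191/237078) = I*√22876488816625322/79026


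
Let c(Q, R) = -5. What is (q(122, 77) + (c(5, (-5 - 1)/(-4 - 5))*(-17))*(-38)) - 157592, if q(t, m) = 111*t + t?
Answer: -147158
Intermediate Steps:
q(t, m) = 112*t
(q(122, 77) + (c(5, (-5 - 1)/(-4 - 5))*(-17))*(-38)) - 157592 = (112*122 - 5*(-17)*(-38)) - 157592 = (13664 + 85*(-38)) - 157592 = (13664 - 3230) - 157592 = 10434 - 157592 = -147158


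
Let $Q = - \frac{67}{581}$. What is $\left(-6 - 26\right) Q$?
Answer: $\frac{2144}{581} \approx 3.6902$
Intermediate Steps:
$Q = - \frac{67}{581}$ ($Q = \left(-67\right) \frac{1}{581} = - \frac{67}{581} \approx -0.11532$)
$\left(-6 - 26\right) Q = \left(-6 - 26\right) \left(- \frac{67}{581}\right) = \left(-32\right) \left(- \frac{67}{581}\right) = \frac{2144}{581}$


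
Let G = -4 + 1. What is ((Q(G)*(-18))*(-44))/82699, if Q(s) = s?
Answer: -2376/82699 ≈ -0.028731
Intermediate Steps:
G = -3
((Q(G)*(-18))*(-44))/82699 = (-3*(-18)*(-44))/82699 = (54*(-44))*(1/82699) = -2376*1/82699 = -2376/82699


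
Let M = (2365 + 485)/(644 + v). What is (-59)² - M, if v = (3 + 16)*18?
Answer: 1714708/493 ≈ 3478.1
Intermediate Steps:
v = 342 (v = 19*18 = 342)
M = 1425/493 (M = (2365 + 485)/(644 + 342) = 2850/986 = 2850*(1/986) = 1425/493 ≈ 2.8905)
(-59)² - M = (-59)² - 1*1425/493 = 3481 - 1425/493 = 1714708/493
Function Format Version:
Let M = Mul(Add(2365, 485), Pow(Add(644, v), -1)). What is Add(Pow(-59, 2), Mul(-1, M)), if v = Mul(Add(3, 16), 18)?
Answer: Rational(1714708, 493) ≈ 3478.1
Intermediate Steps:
v = 342 (v = Mul(19, 18) = 342)
M = Rational(1425, 493) (M = Mul(Add(2365, 485), Pow(Add(644, 342), -1)) = Mul(2850, Pow(986, -1)) = Mul(2850, Rational(1, 986)) = Rational(1425, 493) ≈ 2.8905)
Add(Pow(-59, 2), Mul(-1, M)) = Add(Pow(-59, 2), Mul(-1, Rational(1425, 493))) = Add(3481, Rational(-1425, 493)) = Rational(1714708, 493)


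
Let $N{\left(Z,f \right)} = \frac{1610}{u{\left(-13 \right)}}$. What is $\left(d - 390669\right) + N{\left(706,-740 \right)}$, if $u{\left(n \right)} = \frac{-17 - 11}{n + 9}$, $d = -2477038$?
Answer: $-2867477$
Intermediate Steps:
$u{\left(n \right)} = - \frac{28}{9 + n}$
$N{\left(Z,f \right)} = 230$ ($N{\left(Z,f \right)} = \frac{1610}{\left(-28\right) \frac{1}{9 - 13}} = \frac{1610}{\left(-28\right) \frac{1}{-4}} = \frac{1610}{\left(-28\right) \left(- \frac{1}{4}\right)} = \frac{1610}{7} = 1610 \cdot \frac{1}{7} = 230$)
$\left(d - 390669\right) + N{\left(706,-740 \right)} = \left(-2477038 - 390669\right) + 230 = -2867707 + 230 = -2867477$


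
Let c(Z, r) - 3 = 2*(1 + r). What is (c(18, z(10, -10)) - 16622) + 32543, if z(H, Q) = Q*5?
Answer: 15826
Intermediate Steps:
z(H, Q) = 5*Q
c(Z, r) = 5 + 2*r (c(Z, r) = 3 + 2*(1 + r) = 3 + (2 + 2*r) = 5 + 2*r)
(c(18, z(10, -10)) - 16622) + 32543 = ((5 + 2*(5*(-10))) - 16622) + 32543 = ((5 + 2*(-50)) - 16622) + 32543 = ((5 - 100) - 16622) + 32543 = (-95 - 16622) + 32543 = -16717 + 32543 = 15826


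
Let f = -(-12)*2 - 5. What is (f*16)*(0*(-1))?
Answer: 0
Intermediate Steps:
f = 19 (f = -3*(-8) - 5 = 24 - 5 = 19)
(f*16)*(0*(-1)) = (19*16)*(0*(-1)) = 304*0 = 0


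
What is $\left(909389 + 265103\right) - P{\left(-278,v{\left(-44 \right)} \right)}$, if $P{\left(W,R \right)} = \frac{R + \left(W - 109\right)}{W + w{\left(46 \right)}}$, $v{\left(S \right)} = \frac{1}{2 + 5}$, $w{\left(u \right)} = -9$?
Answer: $\frac{2359551720}{2009} \approx 1.1745 \cdot 10^{6}$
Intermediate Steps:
$v{\left(S \right)} = \frac{1}{7}$
$P{\left(W,R \right)} = \frac{-109 + R + W}{-9 + W}$ ($P{\left(W,R \right)} = \frac{R + \left(W - 109\right)}{W - 9} = \frac{R + \left(-109 + W\right)}{-9 + W} = \frac{-109 + R + W}{-9 + W}$)
$\left(909389 + 265103\right) - P{\left(-278,v{\left(-44 \right)} \right)} = \left(909389 + 265103\right) - \frac{-109 + \frac{1}{7} - 278}{-9 - 278} = 1174492 - \frac{1}{-287} \left(- \frac{2708}{7}\right) = 1174492 - \left(- \frac{1}{287}\right) \left(- \frac{2708}{7}\right) = 1174492 - \frac{2708}{2009} = \frac{2359551720}{2009}$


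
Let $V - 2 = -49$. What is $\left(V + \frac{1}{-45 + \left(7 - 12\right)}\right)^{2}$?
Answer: $\frac{5527201}{2500} \approx 2210.9$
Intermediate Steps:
$V = -47$ ($V = 2 - 49 = -47$)
$\left(V + \frac{1}{-45 + \left(7 - 12\right)}\right)^{2} = \left(-47 + \frac{1}{-45 + \left(7 - 12\right)}\right)^{2} = \left(-47 + \frac{1}{-45 - 5}\right)^{2} = \left(-47 + \frac{1}{-50}\right)^{2} = \left(-47 - \frac{1}{50}\right)^{2} = \left(- \frac{2351}{50}\right)^{2} = \frac{5527201}{2500}$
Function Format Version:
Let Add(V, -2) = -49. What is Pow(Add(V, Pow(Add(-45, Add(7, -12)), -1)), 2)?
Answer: Rational(5527201, 2500) ≈ 2210.9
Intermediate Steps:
V = -47 (V = Add(2, -49) = -47)
Pow(Add(V, Pow(Add(-45, Add(7, -12)), -1)), 2) = Pow(Add(-47, Pow(Add(-45, Add(7, -12)), -1)), 2) = Pow(Add(-47, Pow(Add(-45, -5), -1)), 2) = Pow(Add(-47, Pow(-50, -1)), 2) = Pow(Add(-47, Rational(-1, 50)), 2) = Pow(Rational(-2351, 50), 2) = Rational(5527201, 2500)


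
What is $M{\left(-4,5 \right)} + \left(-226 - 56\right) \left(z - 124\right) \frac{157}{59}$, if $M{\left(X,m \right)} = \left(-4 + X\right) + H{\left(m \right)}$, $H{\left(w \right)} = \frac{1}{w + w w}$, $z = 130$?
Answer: $- \frac{7983421}{1770} \approx -4510.4$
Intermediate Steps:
$H{\left(w \right)} = \frac{1}{w + w^{2}}$
$M{\left(X,m \right)} = -4 + X + \frac{1}{m \left(1 + m\right)}$ ($M{\left(X,m \right)} = \left(-4 + X\right) + \frac{1}{m \left(1 + m\right)} = -4 + X + \frac{1}{m \left(1 + m\right)}$)
$M{\left(-4,5 \right)} + \left(-226 - 56\right) \left(z - 124\right) \frac{157}{59} = \frac{1 + 5 \left(1 + 5\right) \left(-4 - 4\right)}{5 \left(1 + 5\right)} + \left(-226 - 56\right) \left(130 - 124\right) \frac{157}{59} = \frac{1 + 5 \cdot 6 \left(-8\right)}{5 \cdot 6} + \left(-282\right) 6 \cdot 157 \cdot \frac{1}{59} = \frac{1}{5} \cdot \frac{1}{6} \left(1 - 240\right) - \frac{265644}{59} = \frac{1}{5} \cdot \frac{1}{6} \left(-239\right) - \frac{265644}{59} = - \frac{239}{30} - \frac{265644}{59} = - \frac{7983421}{1770}$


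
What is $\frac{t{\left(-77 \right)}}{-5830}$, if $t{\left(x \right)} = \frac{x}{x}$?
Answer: $- \frac{1}{5830} \approx -0.00017153$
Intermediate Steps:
$t{\left(x \right)} = 1$
$\frac{t{\left(-77 \right)}}{-5830} = 1 \frac{1}{-5830} = 1 \left(- \frac{1}{5830}\right) = - \frac{1}{5830}$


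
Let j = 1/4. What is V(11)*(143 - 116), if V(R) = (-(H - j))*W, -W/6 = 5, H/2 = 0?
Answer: -405/2 ≈ -202.50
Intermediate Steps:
H = 0 (H = 2*0 = 0)
j = ¼ ≈ 0.25000
W = -30 (W = -6*5 = -30)
V(R) = -15/2 (V(R) = -(0 - 1*¼)*(-30) = -(0 - ¼)*(-30) = -1*(-¼)*(-30) = (¼)*(-30) = -15/2)
V(11)*(143 - 116) = -15*(143 - 116)/2 = -15/2*27 = -405/2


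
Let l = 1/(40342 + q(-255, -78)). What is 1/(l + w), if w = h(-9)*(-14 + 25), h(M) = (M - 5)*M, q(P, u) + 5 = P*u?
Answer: 60227/83474623 ≈ 0.00072150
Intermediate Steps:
q(P, u) = -5 + P*u
h(M) = M*(-5 + M) (h(M) = (-5 + M)*M = M*(-5 + M))
w = 1386 (w = (-9*(-5 - 9))*(-14 + 25) = -9*(-14)*11 = 126*11 = 1386)
l = 1/60227 (l = 1/(40342 + (-5 - 255*(-78))) = 1/(40342 + (-5 + 19890)) = 1/(40342 + 19885) = 1/60227 ≈ 1.6604e-5)
1/(l + w) = 1/(1/60227 + 1386) = 1/(83474623/60227) = 60227/83474623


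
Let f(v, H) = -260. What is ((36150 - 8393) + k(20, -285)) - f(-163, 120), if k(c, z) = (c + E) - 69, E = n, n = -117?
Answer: 27851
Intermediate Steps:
E = -117
k(c, z) = -186 + c (k(c, z) = (c - 117) - 69 = (-117 + c) - 69 = -186 + c)
((36150 - 8393) + k(20, -285)) - f(-163, 120) = ((36150 - 8393) + (-186 + 20)) - 1*(-260) = (27757 - 166) + 260 = 27591 + 260 = 27851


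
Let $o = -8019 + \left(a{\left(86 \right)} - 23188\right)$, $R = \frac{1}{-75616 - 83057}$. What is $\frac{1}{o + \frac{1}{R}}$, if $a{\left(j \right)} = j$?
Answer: $- \frac{1}{189794} \approx -5.2689 \cdot 10^{-6}$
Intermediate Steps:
$R = - \frac{1}{158673}$ ($R = \frac{1}{-158673} = - \frac{1}{158673} \approx -6.3023 \cdot 10^{-6}$)
$o = -31121$ ($o = -8019 + \left(86 - 23188\right) = -8019 - 23102 = -31121$)
$\frac{1}{o + \frac{1}{R}} = \frac{1}{-31121 + \frac{1}{- \frac{1}{158673}}} = \frac{1}{-31121 - 158673} = \frac{1}{-189794} = - \frac{1}{189794}$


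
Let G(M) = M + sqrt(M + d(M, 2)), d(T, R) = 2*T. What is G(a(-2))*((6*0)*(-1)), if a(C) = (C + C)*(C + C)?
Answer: 0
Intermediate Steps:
a(C) = 4*C**2 (a(C) = (2*C)*(2*C) = 4*C**2)
G(M) = M + sqrt(3)*sqrt(M) (G(M) = M + sqrt(M + 2*M) = M + sqrt(3*M) = M + sqrt(3)*sqrt(M))
G(a(-2))*((6*0)*(-1)) = (4*(-2)**2 + sqrt(3)*sqrt(4*(-2)**2))*((6*0)*(-1)) = (4*4 + sqrt(3)*sqrt(4*4))*(0*(-1)) = (16 + sqrt(3)*sqrt(16))*0 = (16 + sqrt(3)*4)*0 = (16 + 4*sqrt(3))*0 = 0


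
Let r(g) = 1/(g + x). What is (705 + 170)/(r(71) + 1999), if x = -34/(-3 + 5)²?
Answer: 109375/249877 ≈ 0.43772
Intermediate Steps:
x = -17/2 (x = -34/(2²) = -34/4 = -34*¼ = -17/2 ≈ -8.5000)
r(g) = 1/(-17/2 + g) (r(g) = 1/(g - 17/2) = 1/(-17/2 + g))
(705 + 170)/(r(71) + 1999) = (705 + 170)/(2/(-17 + 2*71) + 1999) = 875/(2/(-17 + 142) + 1999) = 875/(2/125 + 1999) = 875/(249877/125) = 875*(125/249877) = 109375/249877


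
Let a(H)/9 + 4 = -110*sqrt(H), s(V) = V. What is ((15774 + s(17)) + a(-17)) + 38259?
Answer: 54014 - 990*I*sqrt(17) ≈ 54014.0 - 4081.9*I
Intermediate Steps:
a(H) = -36 - 990*sqrt(H) (a(H) = -36 + 9*(-110*sqrt(H)) = -36 - 990*sqrt(H))
((15774 + s(17)) + a(-17)) + 38259 = ((15774 + 17) + (-36 - 990*I*sqrt(17))) + 38259 = (15791 + (-36 - 990*I*sqrt(17))) + 38259 = (15755 - 990*I*sqrt(17)) + 38259 = 54014 - 990*I*sqrt(17)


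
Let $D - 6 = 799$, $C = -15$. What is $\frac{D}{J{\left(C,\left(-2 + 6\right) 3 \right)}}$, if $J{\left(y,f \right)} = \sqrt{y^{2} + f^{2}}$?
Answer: $\frac{805 \sqrt{41}}{123} \approx 41.907$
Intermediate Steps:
$D = 805$ ($D = 6 + 799 = 805$)
$J{\left(y,f \right)} = \sqrt{f^{2} + y^{2}}$
$\frac{D}{J{\left(C,\left(-2 + 6\right) 3 \right)}} = \frac{805}{\sqrt{\left(\left(-2 + 6\right) 3\right)^{2} + \left(-15\right)^{2}}} = \frac{805}{\sqrt{\left(4 \cdot 3\right)^{2} + 225}} = \frac{805}{\sqrt{12^{2} + 225}} = \frac{805}{\sqrt{144 + 225}} = \frac{805}{\sqrt{369}} = \frac{805}{3 \sqrt{41}} = 805 \frac{\sqrt{41}}{123} = \frac{805 \sqrt{41}}{123}$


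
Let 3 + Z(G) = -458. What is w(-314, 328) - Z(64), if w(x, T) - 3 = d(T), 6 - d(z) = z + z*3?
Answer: -842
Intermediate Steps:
Z(G) = -461 (Z(G) = -3 - 458 = -461)
d(z) = 6 - 4*z (d(z) = 6 - (z + z*3) = 6 - (z + 3*z) = 6 - 4*z)
w(x, T) = 9 - 4*T (w(x, T) = 3 + (6 - 4*T) = 9 - 4*T)
w(-314, 328) - Z(64) = (9 - 4*328) - 1*(-461) = (9 - 1312) + 461 = -1303 + 461 = -842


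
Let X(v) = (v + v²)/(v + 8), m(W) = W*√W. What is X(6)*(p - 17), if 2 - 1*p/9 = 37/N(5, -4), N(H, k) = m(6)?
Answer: 3 - 111*√6/4 ≈ -64.973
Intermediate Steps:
m(W) = W^(3/2)
N(H, k) = 6*√6 (N(H, k) = 6^(3/2) = 6*√6)
X(v) = (v + v²)/(8 + v)
p = 18 - 37*√6/4 (p = 18 - 333/(6*√6) = 18 - 333*√6/36 = 18 - 37*√6/4 ≈ -4.6578)
X(6)*(p - 17) = (6*(1 + 6)/(8 + 6))*((18 - 37*√6/4) - 17) = (6*7/14)*(1 - 37*√6/4) = (6*(1/14)*7)*(1 - 37*√6/4) = 3*(1 - 37*√6/4) = 3 - 111*√6/4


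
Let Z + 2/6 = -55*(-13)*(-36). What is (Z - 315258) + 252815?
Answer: -264550/3 ≈ -88183.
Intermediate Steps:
Z = -77221/3 (Z = -⅓ - 55*(-13)*(-36) = -⅓ + 715*(-36) = -⅓ - 25740 = -77221/3 ≈ -25740.)
(Z - 315258) + 252815 = (-77221/3 - 315258) + 252815 = -1022995/3 + 252815 = -264550/3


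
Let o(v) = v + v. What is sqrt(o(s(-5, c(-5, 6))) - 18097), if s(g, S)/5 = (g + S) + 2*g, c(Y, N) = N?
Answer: I*sqrt(18187) ≈ 134.86*I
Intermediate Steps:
s(g, S) = 5*S + 15*g (s(g, S) = 5*((g + S) + 2*g) = 5*((S + g) + 2*g) = 5*(S + 3*g) = 5*S + 15*g)
o(v) = 2*v
sqrt(o(s(-5, c(-5, 6))) - 18097) = sqrt(2*(5*6 + 15*(-5)) - 18097) = sqrt(2*(30 - 75) - 18097) = sqrt(2*(-45) - 18097) = sqrt(-90 - 18097) = sqrt(-18187) = I*sqrt(18187)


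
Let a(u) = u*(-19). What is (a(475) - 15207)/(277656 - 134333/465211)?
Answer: -11272992952/129168491083 ≈ -0.087274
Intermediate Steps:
a(u) = -19*u
(a(475) - 15207)/(277656 - 134333/465211) = (-19*475 - 15207)/(277656 - 134333/465211) = (-9025 - 15207)/(277656 - 134333*1/465211) = -24232/(277656 - 134333/465211) = -24232/129168491083/465211 = -24232*465211/129168491083 = -11272992952/129168491083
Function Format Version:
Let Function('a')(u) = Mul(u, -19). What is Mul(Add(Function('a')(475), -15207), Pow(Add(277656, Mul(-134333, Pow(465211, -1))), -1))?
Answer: Rational(-11272992952, 129168491083) ≈ -0.087274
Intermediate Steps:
Function('a')(u) = Mul(-19, u)
Mul(Add(Function('a')(475), -15207), Pow(Add(277656, Mul(-134333, Pow(465211, -1))), -1)) = Mul(Add(Mul(-19, 475), -15207), Pow(Add(277656, Mul(-134333, Pow(465211, -1))), -1)) = Mul(Add(-9025, -15207), Pow(Add(277656, Mul(-134333, Rational(1, 465211))), -1)) = Mul(-24232, Pow(Add(277656, Rational(-134333, 465211)), -1)) = Mul(-24232, Pow(Rational(129168491083, 465211), -1)) = Mul(-24232, Rational(465211, 129168491083)) = Rational(-11272992952, 129168491083)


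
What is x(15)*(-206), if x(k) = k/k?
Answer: -206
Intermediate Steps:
x(k) = 1
x(15)*(-206) = 1*(-206) = -206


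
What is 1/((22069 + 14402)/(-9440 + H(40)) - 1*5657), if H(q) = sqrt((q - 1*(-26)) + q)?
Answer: -168153107266/951891780268269 + 12157*sqrt(106)/951891780268269 ≈ -0.00017665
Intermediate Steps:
H(q) = sqrt(26 + 2*q) (H(q) = sqrt((q + 26) + q) = sqrt((26 + q) + q) = sqrt(26 + 2*q))
1/((22069 + 14402)/(-9440 + H(40)) - 1*5657) = 1/((22069 + 14402)/(-9440 + sqrt(26 + 2*40)) - 1*5657) = 1/(36471/(-9440 + sqrt(26 + 80)) - 5657) = 1/(36471/(-9440 + sqrt(106)) - 5657) = 1/(-5657 + 36471/(-9440 + sqrt(106)))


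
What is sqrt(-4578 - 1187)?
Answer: I*sqrt(5765) ≈ 75.928*I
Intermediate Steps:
sqrt(-4578 - 1187) = sqrt(-5765) = I*sqrt(5765)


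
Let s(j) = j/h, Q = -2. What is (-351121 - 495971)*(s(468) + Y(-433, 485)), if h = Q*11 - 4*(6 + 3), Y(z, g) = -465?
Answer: 11621255148/29 ≈ 4.0073e+8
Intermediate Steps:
h = -58 (h = -2*11 - 4*(6 + 3) = -22 - 4*9 = -22 - 36 = -58)
s(j) = -j/58 (s(j) = j/(-58) = j*(-1/58) = -j/58)
(-351121 - 495971)*(s(468) + Y(-433, 485)) = (-351121 - 495971)*(-1/58*468 - 465) = -847092*(-234/29 - 465) = -847092*(-13719/29) = 11621255148/29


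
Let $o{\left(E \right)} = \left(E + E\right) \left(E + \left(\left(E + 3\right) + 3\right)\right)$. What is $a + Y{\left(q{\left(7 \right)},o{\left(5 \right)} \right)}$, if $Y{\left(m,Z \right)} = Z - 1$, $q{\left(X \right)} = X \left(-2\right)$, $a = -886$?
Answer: $-727$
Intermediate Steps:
$q{\left(X \right)} = - 2 X$
$o{\left(E \right)} = 2 E \left(6 + 2 E\right)$ ($o{\left(E \right)} = 2 E \left(E + \left(\left(3 + E\right) + 3\right)\right) = 2 E \left(E + \left(6 + E\right)\right) = 2 E \left(6 + 2 E\right)$)
$Y{\left(m,Z \right)} = -1 + Z$
$a + Y{\left(q{\left(7 \right)},o{\left(5 \right)} \right)} = -886 - \left(1 - 20 \left(3 + 5\right)\right) = -886 - \left(1 - 160\right) = -886 + \left(-1 + 160\right) = -886 + 159 = -727$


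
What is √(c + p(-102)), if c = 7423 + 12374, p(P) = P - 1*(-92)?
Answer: √19787 ≈ 140.67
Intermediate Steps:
p(P) = 92 + P (p(P) = P + 92 = 92 + P)
c = 19797
√(c + p(-102)) = √(19797 + (92 - 102)) = √(19797 - 10) = √19787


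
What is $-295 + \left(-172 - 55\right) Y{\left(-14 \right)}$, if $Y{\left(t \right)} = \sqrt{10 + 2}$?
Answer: $-295 - 454 \sqrt{3} \approx -1081.4$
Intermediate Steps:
$Y{\left(t \right)} = 2 \sqrt{3}$ ($Y{\left(t \right)} = \sqrt{12} = 2 \sqrt{3}$)
$-295 + \left(-172 - 55\right) Y{\left(-14 \right)} = -295 + \left(-172 - 55\right) 2 \sqrt{3} = -295 - 227 \cdot 2 \sqrt{3} = -295 - 454 \sqrt{3}$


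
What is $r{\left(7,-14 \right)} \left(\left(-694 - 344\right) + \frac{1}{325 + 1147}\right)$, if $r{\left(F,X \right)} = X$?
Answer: $\frac{10695545}{736} \approx 14532.0$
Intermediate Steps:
$r{\left(7,-14 \right)} \left(\left(-694 - 344\right) + \frac{1}{325 + 1147}\right) = - 14 \left(\left(-694 - 344\right) + \frac{1}{325 + 1147}\right) = - 14 \left(-1038 + \frac{1}{1472}\right) = \left(-14\right) \left(- \frac{1527935}{1472}\right) = \frac{10695545}{736}$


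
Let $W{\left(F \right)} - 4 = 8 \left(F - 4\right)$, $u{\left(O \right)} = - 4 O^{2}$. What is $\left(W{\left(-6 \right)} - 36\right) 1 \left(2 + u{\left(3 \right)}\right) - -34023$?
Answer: $37831$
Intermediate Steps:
$W{\left(F \right)} = -28 + 8 F$ ($W{\left(F \right)} = 4 + 8 \left(F - 4\right) = 4 + 8 \left(-4 + F\right) = 4 + \left(-32 + 8 F\right) = -28 + 8 F$)
$\left(W{\left(-6 \right)} - 36\right) 1 \left(2 + u{\left(3 \right)}\right) - -34023 = \left(\left(-28 + 8 \left(-6\right)\right) - 36\right) 1 \left(2 - 4 \cdot 3^{2}\right) - -34023 = \left(\left(-28 - 48\right) - 36\right) 1 \left(2 - 36\right) + 34023 = \left(-76 - 36\right) 1 \left(2 - 36\right) + 34023 = - 112 \cdot 1 \left(-34\right) + 34023 = \left(-112\right) \left(-34\right) + 34023 = 3808 + 34023 = 37831$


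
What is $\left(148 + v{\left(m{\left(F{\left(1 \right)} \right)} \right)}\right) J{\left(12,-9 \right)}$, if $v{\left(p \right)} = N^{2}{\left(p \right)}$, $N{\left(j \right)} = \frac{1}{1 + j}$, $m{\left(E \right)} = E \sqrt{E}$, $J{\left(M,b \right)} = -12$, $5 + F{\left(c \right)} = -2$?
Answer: $\frac{6 \left(- 2072 \sqrt{7} + 50615 i\right)}{- 171 i + 7 \sqrt{7}} \approx -1776.0 - 0.0037562 i$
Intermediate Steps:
$F{\left(c \right)} = -7$ ($F{\left(c \right)} = -5 - 2 = -7$)
$m{\left(E \right)} = E^{\frac{3}{2}}$
$v{\left(p \right)} = \frac{1}{\left(1 + p\right)^{2}}$ ($v{\left(p \right)} = \left(\frac{1}{1 + p}\right)^{2} = \frac{1}{\left(1 + p\right)^{2}}$)
$\left(148 + v{\left(m{\left(F{\left(1 \right)} \right)} \right)}\right) J{\left(12,-9 \right)} = \left(148 + \frac{1}{\left(1 + \left(-7\right)^{\frac{3}{2}}\right)^{2}}\right) \left(-12\right) = \left(148 + \frac{1}{\left(1 - 7 i \sqrt{7}\right)^{2}}\right) \left(-12\right) = -1776 - \frac{12}{\left(1 - 7 i \sqrt{7}\right)^{2}}$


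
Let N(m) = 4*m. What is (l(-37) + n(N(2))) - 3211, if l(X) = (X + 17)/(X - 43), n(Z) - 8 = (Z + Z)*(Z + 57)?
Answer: -8651/4 ≈ -2162.8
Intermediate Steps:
n(Z) = 8 + 2*Z*(57 + Z) (n(Z) = 8 + (Z + Z)*(Z + 57) = 8 + (2*Z)*(57 + Z) = 8 + 2*Z*(57 + Z))
l(X) = (17 + X)/(-43 + X)
(l(-37) + n(N(2))) - 3211 = ((17 - 37)/(-43 - 37) + (8 + 2*(4*2)**2 + 114*(4*2))) - 3211 = (-20/(-80) + (8 + 2*8**2 + 114*8)) - 3211 = (-1/80*(-20) + (8 + 2*64 + 912)) - 3211 = (1/4 + (8 + 128 + 912)) - 3211 = (1/4 + 1048) - 3211 = 4193/4 - 3211 = -8651/4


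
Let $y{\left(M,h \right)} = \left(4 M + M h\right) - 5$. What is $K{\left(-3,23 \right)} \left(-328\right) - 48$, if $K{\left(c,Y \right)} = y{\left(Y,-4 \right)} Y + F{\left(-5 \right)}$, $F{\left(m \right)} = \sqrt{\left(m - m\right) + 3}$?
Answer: $37672 - 328 \sqrt{3} \approx 37104.0$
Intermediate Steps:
$y{\left(M,h \right)} = -5 + 4 M + M h$
$F{\left(m \right)} = \sqrt{3}$ ($F{\left(m \right)} = \sqrt{0 + 3} = \sqrt{3}$)
$K{\left(c,Y \right)} = \sqrt{3} - 5 Y$ ($K{\left(c,Y \right)} = \left(-5 + 4 Y + Y \left(-4\right)\right) Y + \sqrt{3} = \left(-5 + 4 Y - 4 Y\right) Y + \sqrt{3} = - 5 Y + \sqrt{3} = \sqrt{3} - 5 Y$)
$K{\left(-3,23 \right)} \left(-328\right) - 48 = \left(\sqrt{3} - 115\right) \left(-328\right) - 48 = \left(-115 + \sqrt{3}\right) \left(-328\right) - 48 = \left(37720 - 328 \sqrt{3}\right) - 48 = 37672 - 328 \sqrt{3}$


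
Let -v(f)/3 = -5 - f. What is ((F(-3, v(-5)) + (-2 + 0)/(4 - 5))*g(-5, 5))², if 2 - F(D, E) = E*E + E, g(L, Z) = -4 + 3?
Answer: 16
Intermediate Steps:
g(L, Z) = -1
v(f) = 15 + 3*f (v(f) = -3*(-5 - f) = 15 + 3*f)
F(D, E) = 2 - E - E² (F(D, E) = 2 - (E*E + E) = 2 - (E² + E) = 2 - (E + E²) = 2 + (-E - E²) = 2 - E - E²)
((F(-3, v(-5)) + (-2 + 0)/(4 - 5))*g(-5, 5))² = (((2 - (15 + 3*(-5)) - (15 + 3*(-5))²) + (-2 + 0)/(4 - 5))*(-1))² = (((2 - (15 - 15) - (15 - 15)²) - 2/(-1))*(-1))² = (((2 - 1*0 - 1*0²) - 2*(-1))*(-1))² = (((2 + 0 - 1*0) + 2)*(-1))² = (((2 + 0 + 0) + 2)*(-1))² = ((2 + 2)*(-1))² = (4*(-1))² = (-4)² = 16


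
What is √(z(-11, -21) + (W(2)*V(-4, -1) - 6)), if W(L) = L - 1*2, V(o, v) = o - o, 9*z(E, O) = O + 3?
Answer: 2*I*√2 ≈ 2.8284*I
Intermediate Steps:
z(E, O) = ⅓ + O/9 (z(E, O) = (O + 3)/9 = (3 + O)/9 = ⅓ + O/9)
V(o, v) = 0
W(L) = -2 + L (W(L) = L - 2 = -2 + L)
√(z(-11, -21) + (W(2)*V(-4, -1) - 6)) = √((⅓ + (⅑)*(-21)) + ((-2 + 2)*0 - 6)) = √((⅓ - 7/3) + (0*0 - 6)) = √(-2 + (0 - 6)) = √(-2 - 6) = √(-8) = 2*I*√2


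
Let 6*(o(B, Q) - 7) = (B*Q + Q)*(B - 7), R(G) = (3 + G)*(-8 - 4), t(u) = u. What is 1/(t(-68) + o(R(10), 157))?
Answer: 6/3966239 ≈ 1.5128e-6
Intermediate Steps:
R(G) = -36 - 12*G (R(G) = (3 + G)*(-12) = -36 - 12*G)
o(B, Q) = 7 + (-7 + B)*(Q + B*Q)/6 (o(B, Q) = 7 + ((B*Q + Q)*(B - 7))/6 = 7 + ((Q + B*Q)*(-7 + B))/6 = 7 + ((-7 + B)*(Q + B*Q))/6 = 7 + (-7 + B)*(Q + B*Q)/6)
1/(t(-68) + o(R(10), 157)) = 1/(-68 + (7 - 7/6*157 - 1*(-36 - 12*10)*157 + (⅙)*157*(-36 - 12*10)²)) = 1/(-68 + (7 - 1099/6 - 1*(-36 - 120)*157 + (⅙)*157*(-36 - 120)²)) = 1/(-68 + (7 - 1099/6 - 1*(-156)*157 + (⅙)*157*(-156)²)) = 1/(-68 + (7 - 1099/6 + 24492 + (⅙)*157*24336)) = 1/(-68 + (7 - 1099/6 + 24492 + 636792)) = 1/(-68 + 3966647/6) = 1/(3966239/6) = 6/3966239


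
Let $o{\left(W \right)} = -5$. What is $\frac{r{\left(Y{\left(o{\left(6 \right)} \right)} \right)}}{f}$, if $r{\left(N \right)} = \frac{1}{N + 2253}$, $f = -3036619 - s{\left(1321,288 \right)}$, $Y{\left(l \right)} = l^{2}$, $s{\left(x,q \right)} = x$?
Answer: $- \frac{1}{6920427320} \approx -1.445 \cdot 10^{-10}$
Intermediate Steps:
$f = -3037940$ ($f = -3036619 - 1321 = -3037940$)
$r{\left(N \right)} = \frac{1}{2253 + N}$
$\frac{r{\left(Y{\left(o{\left(6 \right)} \right)} \right)}}{f} = \frac{1}{\left(2253 + \left(-5\right)^{2}\right) \left(-3037940\right)} = \frac{1}{2253 + 25} \left(- \frac{1}{3037940}\right) = \frac{1}{2278} \left(- \frac{1}{3037940}\right) = - \frac{1}{6920427320}$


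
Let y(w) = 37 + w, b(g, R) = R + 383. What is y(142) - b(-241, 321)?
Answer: -525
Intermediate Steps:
b(g, R) = 383 + R
y(142) - b(-241, 321) = (37 + 142) - (383 + 321) = 179 - 1*704 = 179 - 704 = -525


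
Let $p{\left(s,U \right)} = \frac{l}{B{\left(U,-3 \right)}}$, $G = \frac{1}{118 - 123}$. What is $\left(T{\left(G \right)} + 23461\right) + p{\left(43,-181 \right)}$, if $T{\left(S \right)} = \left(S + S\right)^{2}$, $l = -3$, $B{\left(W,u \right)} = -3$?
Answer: $\frac{586554}{25} \approx 23462.0$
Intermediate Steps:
$G = - \frac{1}{5}$ ($G = \frac{1}{-5} = - \frac{1}{5} \approx -0.2$)
$T{\left(S \right)} = 4 S^{2}$ ($T{\left(S \right)} = \left(2 S\right)^{2} = 4 S^{2}$)
$p{\left(s,U \right)} = 1$ ($p{\left(s,U \right)} = \frac{1}{-3} \left(-3\right) = \left(- \frac{1}{3}\right) \left(-3\right) = 1$)
$\left(T{\left(G \right)} + 23461\right) + p{\left(43,-181 \right)} = \left(4 \left(- \frac{1}{5}\right)^{2} + 23461\right) + 1 = \left(4 \cdot \frac{1}{25} + 23461\right) + 1 = \left(\frac{4}{25} + 23461\right) + 1 = \frac{586529}{25} + 1 = \frac{586554}{25}$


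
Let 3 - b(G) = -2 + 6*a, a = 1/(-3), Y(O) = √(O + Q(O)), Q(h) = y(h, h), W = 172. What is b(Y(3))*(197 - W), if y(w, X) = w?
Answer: 175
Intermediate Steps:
Q(h) = h
Y(O) = √2*√O (Y(O) = √(O + O) = √(2*O) = √2*√O)
a = -⅓ ≈ -0.33333
b(G) = 7 (b(G) = 3 - (-2 + 6*(-⅓)) = 3 - (-2 - 2) = 3 - 1*(-4) = 3 + 4 = 7)
b(Y(3))*(197 - W) = 7*(197 - 1*172) = 7*(197 - 172) = 7*25 = 175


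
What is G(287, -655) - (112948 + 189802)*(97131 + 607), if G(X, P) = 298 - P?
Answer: -29590178547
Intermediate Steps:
G(287, -655) - (112948 + 189802)*(97131 + 607) = (298 - 1*(-655)) - (112948 + 189802)*(97131 + 607) = (298 + 655) - 302750*97738 = 953 - 1*29590179500 = 953 - 29590179500 = -29590178547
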